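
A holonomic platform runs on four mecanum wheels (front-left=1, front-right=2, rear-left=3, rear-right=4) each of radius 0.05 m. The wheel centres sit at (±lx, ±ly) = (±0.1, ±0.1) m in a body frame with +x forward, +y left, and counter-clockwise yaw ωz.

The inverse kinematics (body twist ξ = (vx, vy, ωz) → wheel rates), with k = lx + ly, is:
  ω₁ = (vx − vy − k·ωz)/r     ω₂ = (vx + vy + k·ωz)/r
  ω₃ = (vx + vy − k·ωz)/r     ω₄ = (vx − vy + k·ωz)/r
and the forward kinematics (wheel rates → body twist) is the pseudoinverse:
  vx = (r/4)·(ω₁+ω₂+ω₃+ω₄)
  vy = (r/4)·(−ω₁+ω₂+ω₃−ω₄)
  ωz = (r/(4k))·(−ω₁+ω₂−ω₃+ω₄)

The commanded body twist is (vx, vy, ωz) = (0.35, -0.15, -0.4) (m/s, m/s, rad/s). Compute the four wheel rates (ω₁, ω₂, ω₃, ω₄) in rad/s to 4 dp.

k = lx + ly = 0.1 + 0.1 = 0.2000;  k·ωz = 0.2000·-0.4 = -0.0800
ω₁ (FL) = (vx − vy − k·ωz)/r = 0.5800/0.05 = 11.6000
ω₂ (FR) = (vx + vy + k·ωz)/r = 0.1200/0.05 = 2.4000
ω₃ (RL) = (vx + vy − k·ωz)/r = 0.2800/0.05 = 5.6000
ω₄ (RR) = (vx − vy + k·ωz)/r = 0.4200/0.05 = 8.4000

(11.6000, 2.4000, 5.6000, 8.4000)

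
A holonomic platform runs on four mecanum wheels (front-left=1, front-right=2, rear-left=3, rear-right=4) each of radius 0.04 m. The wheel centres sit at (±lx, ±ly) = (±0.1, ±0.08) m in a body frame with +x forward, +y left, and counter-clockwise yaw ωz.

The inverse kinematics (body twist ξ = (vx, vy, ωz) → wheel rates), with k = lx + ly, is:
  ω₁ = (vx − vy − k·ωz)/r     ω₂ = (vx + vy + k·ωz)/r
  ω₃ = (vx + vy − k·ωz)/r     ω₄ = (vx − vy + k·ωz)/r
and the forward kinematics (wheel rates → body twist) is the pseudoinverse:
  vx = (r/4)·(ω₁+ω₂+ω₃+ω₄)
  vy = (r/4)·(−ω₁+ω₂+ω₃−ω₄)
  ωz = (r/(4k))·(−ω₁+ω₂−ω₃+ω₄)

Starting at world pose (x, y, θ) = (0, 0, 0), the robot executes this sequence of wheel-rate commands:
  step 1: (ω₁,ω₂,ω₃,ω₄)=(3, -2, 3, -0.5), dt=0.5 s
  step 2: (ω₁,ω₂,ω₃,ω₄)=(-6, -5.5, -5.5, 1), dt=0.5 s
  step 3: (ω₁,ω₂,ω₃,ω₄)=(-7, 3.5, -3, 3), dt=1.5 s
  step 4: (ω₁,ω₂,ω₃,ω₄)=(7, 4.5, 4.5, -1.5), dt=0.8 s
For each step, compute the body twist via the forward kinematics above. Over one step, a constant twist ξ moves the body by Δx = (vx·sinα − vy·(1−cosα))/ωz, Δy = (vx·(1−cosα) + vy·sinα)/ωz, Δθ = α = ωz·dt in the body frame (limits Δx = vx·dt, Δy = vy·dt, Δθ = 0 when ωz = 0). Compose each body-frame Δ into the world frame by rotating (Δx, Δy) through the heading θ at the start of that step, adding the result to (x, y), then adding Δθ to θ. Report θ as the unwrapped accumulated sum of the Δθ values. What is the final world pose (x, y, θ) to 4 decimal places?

step 1: ξ=(vx,vy,ωz)=(0.0350, -0.0150, -0.4722), dt=0.5 → body Δ=(0.0165, -0.0095, -0.2361) → world pose (0.0165, -0.0095, -0.2361)
step 2: ξ=(vx,vy,ωz)=(-0.1600, -0.0600, 0.3889), dt=0.5 → body Δ=(-0.0766, -0.0376, 0.1944) → world pose (-0.0668, -0.0281, -0.0417)
step 3: ξ=(vx,vy,ωz)=(-0.0350, 0.0450, 0.9167), dt=1.5 → body Δ=(-0.0770, 0.0174, 1.3750) → world pose (-0.1430, -0.0075, 1.3333)
step 4: ξ=(vx,vy,ωz)=(0.1450, 0.0350, -0.4722), dt=0.8 → body Δ=(0.1185, 0.0057, -0.3778) → world pose (-0.1207, 0.1090, 0.9556)

(-0.1207, 0.1090, 0.9556)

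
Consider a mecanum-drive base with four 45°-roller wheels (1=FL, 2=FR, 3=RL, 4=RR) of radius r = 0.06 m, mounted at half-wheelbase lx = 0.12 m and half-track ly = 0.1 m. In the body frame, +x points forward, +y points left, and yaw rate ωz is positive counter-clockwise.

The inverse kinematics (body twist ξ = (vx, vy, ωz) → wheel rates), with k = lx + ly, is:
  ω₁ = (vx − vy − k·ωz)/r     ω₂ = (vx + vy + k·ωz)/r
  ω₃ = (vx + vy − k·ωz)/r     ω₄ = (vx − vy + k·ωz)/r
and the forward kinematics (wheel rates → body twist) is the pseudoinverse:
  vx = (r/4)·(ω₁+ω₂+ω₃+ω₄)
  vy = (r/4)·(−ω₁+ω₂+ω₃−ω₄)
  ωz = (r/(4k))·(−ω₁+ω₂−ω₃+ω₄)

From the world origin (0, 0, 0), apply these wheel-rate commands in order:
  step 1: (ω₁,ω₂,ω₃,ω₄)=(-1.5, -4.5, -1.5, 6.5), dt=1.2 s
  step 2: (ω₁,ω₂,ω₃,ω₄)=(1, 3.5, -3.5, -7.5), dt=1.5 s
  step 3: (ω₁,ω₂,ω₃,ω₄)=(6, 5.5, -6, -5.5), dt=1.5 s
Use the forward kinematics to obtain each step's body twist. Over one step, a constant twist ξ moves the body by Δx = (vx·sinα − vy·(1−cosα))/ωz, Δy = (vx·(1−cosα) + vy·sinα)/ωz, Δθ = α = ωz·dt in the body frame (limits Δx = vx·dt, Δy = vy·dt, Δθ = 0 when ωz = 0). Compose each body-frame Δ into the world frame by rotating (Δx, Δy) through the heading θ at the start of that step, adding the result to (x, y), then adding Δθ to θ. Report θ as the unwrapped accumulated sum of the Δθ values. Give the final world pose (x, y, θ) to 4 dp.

step 1: ξ=(vx,vy,ωz)=(-0.0150, -0.1650, 0.3409), dt=1.2 → body Δ=(0.0224, -0.1962, 0.4091) → world pose (0.0224, -0.1962, 0.4091)
step 2: ξ=(vx,vy,ωz)=(-0.0975, 0.0975, -0.1023), dt=1.5 → body Δ=(-0.1345, 0.1569, -0.1534) → world pose (-0.1633, -0.1057, 0.2557)
step 3: ξ=(vx,vy,ωz)=(0.0000, -0.0150, 0.0000), dt=1.5 → body Δ=(0.0000, -0.0225, 0.0000) → world pose (-0.1577, -0.1275, 0.2557)

(-0.1577, -0.1275, 0.2557)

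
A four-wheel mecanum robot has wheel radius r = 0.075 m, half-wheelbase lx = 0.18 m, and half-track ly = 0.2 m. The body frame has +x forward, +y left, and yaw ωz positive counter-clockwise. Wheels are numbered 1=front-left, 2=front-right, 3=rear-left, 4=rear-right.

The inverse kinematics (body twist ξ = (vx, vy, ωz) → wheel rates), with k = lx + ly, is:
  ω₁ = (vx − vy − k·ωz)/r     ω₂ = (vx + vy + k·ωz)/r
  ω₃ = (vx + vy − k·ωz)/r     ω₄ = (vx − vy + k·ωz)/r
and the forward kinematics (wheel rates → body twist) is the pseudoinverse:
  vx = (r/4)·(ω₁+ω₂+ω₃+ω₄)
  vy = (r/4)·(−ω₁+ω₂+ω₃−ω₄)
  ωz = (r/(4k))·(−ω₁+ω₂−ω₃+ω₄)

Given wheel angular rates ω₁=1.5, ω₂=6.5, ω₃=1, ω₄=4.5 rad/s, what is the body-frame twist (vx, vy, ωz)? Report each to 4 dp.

k = lx + ly = 0.18 + 0.2 = 0.3800
ω₁+ω₂+ω₃+ω₄ = 13.5000  →  vx = (0.075/4)·13.5000 = 0.2531
−ω₁+ω₂+ω₃−ω₄ = 1.5000  →  vy = (0.075/4)·1.5000 = 0.0281
−ω₁+ω₂−ω₃+ω₄ = 8.5000  →  ωz = (0.075/1.5200)·8.5000 = 0.4194

(0.2531, 0.0281, 0.4194)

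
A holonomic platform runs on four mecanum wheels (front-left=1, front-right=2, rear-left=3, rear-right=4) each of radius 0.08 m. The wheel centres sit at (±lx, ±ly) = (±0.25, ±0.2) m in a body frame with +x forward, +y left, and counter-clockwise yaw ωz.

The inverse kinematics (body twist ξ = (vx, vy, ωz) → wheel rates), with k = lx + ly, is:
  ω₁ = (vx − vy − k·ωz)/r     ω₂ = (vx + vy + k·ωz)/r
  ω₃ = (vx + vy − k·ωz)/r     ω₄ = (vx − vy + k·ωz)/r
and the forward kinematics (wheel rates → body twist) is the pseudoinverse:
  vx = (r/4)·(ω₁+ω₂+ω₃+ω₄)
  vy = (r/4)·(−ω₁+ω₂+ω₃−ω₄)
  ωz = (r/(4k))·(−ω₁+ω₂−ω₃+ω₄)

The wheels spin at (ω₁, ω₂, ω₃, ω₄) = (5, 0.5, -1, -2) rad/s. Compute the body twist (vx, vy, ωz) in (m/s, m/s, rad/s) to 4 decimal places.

(0.0500, -0.0700, -0.2444)

k = lx + ly = 0.25 + 0.2 = 0.4500
ω₁+ω₂+ω₃+ω₄ = 2.5000  →  vx = (0.08/4)·2.5000 = 0.0500
−ω₁+ω₂+ω₃−ω₄ = -3.5000  →  vy = (0.08/4)·-3.5000 = -0.0700
−ω₁+ω₂−ω₃+ω₄ = -5.5000  →  ωz = (0.08/1.8000)·-5.5000 = -0.2444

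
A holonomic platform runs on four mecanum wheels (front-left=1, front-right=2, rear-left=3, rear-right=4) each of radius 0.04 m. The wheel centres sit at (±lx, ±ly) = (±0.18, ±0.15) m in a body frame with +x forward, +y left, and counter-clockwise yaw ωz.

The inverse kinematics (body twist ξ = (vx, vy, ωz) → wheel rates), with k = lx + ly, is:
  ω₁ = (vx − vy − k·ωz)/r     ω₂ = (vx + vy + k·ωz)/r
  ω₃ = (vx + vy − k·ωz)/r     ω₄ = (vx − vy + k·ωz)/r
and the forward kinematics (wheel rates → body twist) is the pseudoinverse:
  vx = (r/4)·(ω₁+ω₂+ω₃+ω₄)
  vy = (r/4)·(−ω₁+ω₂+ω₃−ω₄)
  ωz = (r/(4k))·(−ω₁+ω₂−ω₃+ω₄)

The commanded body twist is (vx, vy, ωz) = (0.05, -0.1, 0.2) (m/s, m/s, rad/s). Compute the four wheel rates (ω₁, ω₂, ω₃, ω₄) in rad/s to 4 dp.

k = lx + ly = 0.18 + 0.15 = 0.3300;  k·ωz = 0.3300·0.2 = 0.0660
ω₁ (FL) = (vx − vy − k·ωz)/r = 0.0840/0.04 = 2.1000
ω₂ (FR) = (vx + vy + k·ωz)/r = 0.0160/0.04 = 0.4000
ω₃ (RL) = (vx + vy − k·ωz)/r = -0.1160/0.04 = -2.9000
ω₄ (RR) = (vx − vy + k·ωz)/r = 0.2160/0.04 = 5.4000

(2.1000, 0.4000, -2.9000, 5.4000)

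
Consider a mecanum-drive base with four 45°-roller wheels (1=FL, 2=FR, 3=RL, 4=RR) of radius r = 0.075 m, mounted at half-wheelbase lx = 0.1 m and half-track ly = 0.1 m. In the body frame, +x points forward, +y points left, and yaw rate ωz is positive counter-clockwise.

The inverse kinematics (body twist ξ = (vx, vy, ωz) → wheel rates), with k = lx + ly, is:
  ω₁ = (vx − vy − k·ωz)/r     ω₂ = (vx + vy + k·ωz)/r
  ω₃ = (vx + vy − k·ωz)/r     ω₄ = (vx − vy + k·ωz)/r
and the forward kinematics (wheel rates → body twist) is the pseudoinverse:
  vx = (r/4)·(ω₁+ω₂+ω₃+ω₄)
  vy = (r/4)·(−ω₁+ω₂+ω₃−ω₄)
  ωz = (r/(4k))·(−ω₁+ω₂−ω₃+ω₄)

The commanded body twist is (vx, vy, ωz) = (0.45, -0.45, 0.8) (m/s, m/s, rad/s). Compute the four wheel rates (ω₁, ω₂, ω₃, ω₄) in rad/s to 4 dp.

(9.8667, 2.1333, -2.1333, 14.1333)

k = lx + ly = 0.1 + 0.1 = 0.2000;  k·ωz = 0.2000·0.8 = 0.1600
ω₁ (FL) = (vx − vy − k·ωz)/r = 0.7400/0.075 = 9.8667
ω₂ (FR) = (vx + vy + k·ωz)/r = 0.1600/0.075 = 2.1333
ω₃ (RL) = (vx + vy − k·ωz)/r = -0.1600/0.075 = -2.1333
ω₄ (RR) = (vx − vy + k·ωz)/r = 1.0600/0.075 = 14.1333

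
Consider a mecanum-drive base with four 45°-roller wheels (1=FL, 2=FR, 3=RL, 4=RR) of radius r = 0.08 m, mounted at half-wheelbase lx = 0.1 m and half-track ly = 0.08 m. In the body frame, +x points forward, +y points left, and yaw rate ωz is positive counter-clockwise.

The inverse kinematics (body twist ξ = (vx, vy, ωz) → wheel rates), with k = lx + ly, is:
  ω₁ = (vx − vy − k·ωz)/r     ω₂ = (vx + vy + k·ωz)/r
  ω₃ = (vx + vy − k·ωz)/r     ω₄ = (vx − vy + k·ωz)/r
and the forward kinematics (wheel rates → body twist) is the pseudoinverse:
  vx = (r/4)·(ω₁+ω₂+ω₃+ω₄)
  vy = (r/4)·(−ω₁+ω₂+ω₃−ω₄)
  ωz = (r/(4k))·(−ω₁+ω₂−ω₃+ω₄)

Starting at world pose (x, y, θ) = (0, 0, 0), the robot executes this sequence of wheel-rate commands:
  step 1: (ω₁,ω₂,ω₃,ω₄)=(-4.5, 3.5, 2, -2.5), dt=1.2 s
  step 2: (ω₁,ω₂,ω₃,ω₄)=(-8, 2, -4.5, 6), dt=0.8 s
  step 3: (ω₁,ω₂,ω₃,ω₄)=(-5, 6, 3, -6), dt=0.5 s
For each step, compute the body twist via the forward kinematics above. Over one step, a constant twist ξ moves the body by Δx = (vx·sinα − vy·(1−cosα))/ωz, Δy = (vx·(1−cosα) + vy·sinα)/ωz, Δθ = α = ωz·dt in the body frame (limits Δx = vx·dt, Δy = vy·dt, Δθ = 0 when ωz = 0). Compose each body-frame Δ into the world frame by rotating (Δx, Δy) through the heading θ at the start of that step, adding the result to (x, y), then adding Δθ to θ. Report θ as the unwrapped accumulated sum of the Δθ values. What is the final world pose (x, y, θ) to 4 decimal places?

(-0.2376, 0.0644, 2.4000)

step 1: ξ=(vx,vy,ωz)=(-0.0300, 0.2500, 0.3889), dt=1.2 → body Δ=(-0.1034, 0.2810, 0.4667) → world pose (-0.1034, 0.2810, 0.4667)
step 2: ξ=(vx,vy,ωz)=(-0.0900, -0.0100, 2.2778), dt=0.8 → body Δ=(-0.0328, -0.0536, 1.8222) → world pose (-0.1086, 0.2184, 2.2889)
step 3: ξ=(vx,vy,ωz)=(-0.0400, 0.4000, 0.2222), dt=0.5 → body Δ=(-0.0311, 0.1985, 0.1111) → world pose (-0.2376, 0.0644, 2.4000)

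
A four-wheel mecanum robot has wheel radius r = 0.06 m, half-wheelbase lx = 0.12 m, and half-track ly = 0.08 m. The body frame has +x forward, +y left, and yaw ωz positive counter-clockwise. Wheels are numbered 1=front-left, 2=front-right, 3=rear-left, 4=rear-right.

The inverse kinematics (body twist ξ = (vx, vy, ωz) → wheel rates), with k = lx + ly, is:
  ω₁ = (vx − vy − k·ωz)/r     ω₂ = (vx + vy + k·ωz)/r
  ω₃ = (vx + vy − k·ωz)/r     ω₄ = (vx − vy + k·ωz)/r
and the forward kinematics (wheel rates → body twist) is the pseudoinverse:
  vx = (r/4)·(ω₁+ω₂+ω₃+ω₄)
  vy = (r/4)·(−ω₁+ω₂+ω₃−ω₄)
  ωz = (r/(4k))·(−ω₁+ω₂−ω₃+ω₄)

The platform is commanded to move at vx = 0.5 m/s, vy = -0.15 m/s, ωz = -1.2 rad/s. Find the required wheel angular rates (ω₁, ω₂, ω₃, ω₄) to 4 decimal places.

(14.8333, 1.8333, 9.8333, 6.8333)

k = lx + ly = 0.12 + 0.08 = 0.2000;  k·ωz = 0.2000·-1.2 = -0.2400
ω₁ (FL) = (vx − vy − k·ωz)/r = 0.8900/0.06 = 14.8333
ω₂ (FR) = (vx + vy + k·ωz)/r = 0.1100/0.06 = 1.8333
ω₃ (RL) = (vx + vy − k·ωz)/r = 0.5900/0.06 = 9.8333
ω₄ (RR) = (vx − vy + k·ωz)/r = 0.4100/0.06 = 6.8333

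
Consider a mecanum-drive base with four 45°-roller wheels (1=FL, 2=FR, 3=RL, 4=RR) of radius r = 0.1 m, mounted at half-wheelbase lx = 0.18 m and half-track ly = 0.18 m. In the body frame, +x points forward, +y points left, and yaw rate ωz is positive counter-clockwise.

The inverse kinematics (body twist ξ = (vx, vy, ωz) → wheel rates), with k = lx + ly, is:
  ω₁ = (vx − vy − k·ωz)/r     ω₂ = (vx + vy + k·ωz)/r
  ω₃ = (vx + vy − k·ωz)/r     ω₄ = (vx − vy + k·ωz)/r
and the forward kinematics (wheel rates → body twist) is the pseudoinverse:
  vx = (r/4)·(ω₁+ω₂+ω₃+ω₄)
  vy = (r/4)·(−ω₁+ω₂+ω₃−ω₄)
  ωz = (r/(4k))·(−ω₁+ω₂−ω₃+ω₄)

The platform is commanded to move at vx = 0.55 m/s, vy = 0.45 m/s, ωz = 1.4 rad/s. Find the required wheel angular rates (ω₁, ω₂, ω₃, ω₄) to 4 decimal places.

k = lx + ly = 0.18 + 0.18 = 0.3600;  k·ωz = 0.3600·1.4 = 0.5040
ω₁ (FL) = (vx − vy − k·ωz)/r = -0.4040/0.1 = -4.0400
ω₂ (FR) = (vx + vy + k·ωz)/r = 1.5040/0.1 = 15.0400
ω₃ (RL) = (vx + vy − k·ωz)/r = 0.4960/0.1 = 4.9600
ω₄ (RR) = (vx − vy + k·ωz)/r = 0.6040/0.1 = 6.0400

(-4.0400, 15.0400, 4.9600, 6.0400)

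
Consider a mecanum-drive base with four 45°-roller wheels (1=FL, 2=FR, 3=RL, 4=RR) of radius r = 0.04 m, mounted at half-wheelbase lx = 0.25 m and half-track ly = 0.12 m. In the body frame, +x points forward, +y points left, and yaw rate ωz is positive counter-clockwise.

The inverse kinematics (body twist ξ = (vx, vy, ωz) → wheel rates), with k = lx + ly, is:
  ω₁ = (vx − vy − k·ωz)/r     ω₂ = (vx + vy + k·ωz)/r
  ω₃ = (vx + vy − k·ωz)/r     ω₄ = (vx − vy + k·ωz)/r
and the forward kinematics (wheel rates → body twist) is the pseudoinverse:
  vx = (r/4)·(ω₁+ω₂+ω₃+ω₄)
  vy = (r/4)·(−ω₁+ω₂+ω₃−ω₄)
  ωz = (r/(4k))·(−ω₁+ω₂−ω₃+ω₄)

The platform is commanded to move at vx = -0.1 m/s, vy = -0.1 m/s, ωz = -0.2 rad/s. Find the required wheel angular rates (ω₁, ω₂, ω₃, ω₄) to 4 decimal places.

k = lx + ly = 0.25 + 0.12 = 0.3700;  k·ωz = 0.3700·-0.2 = -0.0740
ω₁ (FL) = (vx − vy − k·ωz)/r = 0.0740/0.04 = 1.8500
ω₂ (FR) = (vx + vy + k·ωz)/r = -0.2740/0.04 = -6.8500
ω₃ (RL) = (vx + vy − k·ωz)/r = -0.1260/0.04 = -3.1500
ω₄ (RR) = (vx − vy + k·ωz)/r = -0.0740/0.04 = -1.8500

(1.8500, -6.8500, -3.1500, -1.8500)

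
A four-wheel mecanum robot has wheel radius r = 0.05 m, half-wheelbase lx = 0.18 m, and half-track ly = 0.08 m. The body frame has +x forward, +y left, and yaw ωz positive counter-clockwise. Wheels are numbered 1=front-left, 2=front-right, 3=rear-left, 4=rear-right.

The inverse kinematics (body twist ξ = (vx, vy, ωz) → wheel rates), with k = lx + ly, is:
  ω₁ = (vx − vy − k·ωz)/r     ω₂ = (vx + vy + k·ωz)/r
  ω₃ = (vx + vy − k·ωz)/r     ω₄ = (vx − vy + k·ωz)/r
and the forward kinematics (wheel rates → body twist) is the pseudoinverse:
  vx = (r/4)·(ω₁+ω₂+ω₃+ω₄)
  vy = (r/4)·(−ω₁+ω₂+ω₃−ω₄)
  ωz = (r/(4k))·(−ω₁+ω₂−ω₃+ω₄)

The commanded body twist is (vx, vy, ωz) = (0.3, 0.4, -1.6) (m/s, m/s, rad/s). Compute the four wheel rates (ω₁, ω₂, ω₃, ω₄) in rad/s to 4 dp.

(6.3200, 5.6800, 22.3200, -10.3200)

k = lx + ly = 0.18 + 0.08 = 0.2600;  k·ωz = 0.2600·-1.6 = -0.4160
ω₁ (FL) = (vx − vy − k·ωz)/r = 0.3160/0.05 = 6.3200
ω₂ (FR) = (vx + vy + k·ωz)/r = 0.2840/0.05 = 5.6800
ω₃ (RL) = (vx + vy − k·ωz)/r = 1.1160/0.05 = 22.3200
ω₄ (RR) = (vx − vy + k·ωz)/r = -0.5160/0.05 = -10.3200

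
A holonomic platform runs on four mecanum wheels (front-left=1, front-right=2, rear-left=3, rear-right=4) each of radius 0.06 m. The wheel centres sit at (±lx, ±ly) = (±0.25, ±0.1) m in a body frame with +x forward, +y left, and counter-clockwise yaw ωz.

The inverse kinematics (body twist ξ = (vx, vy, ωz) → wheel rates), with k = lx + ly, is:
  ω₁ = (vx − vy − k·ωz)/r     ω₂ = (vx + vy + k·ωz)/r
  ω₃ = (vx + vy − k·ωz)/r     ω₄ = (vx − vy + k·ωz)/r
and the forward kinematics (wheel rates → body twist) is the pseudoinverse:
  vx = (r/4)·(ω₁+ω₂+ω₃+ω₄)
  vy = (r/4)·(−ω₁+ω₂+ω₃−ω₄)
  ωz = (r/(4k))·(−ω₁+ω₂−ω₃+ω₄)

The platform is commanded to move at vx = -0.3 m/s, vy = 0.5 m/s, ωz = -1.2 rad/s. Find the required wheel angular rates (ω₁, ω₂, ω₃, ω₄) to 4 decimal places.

(-6.3333, -3.6667, 10.3333, -20.3333)

k = lx + ly = 0.25 + 0.1 = 0.3500;  k·ωz = 0.3500·-1.2 = -0.4200
ω₁ (FL) = (vx − vy − k·ωz)/r = -0.3800/0.06 = -6.3333
ω₂ (FR) = (vx + vy + k·ωz)/r = -0.2200/0.06 = -3.6667
ω₃ (RL) = (vx + vy − k·ωz)/r = 0.6200/0.06 = 10.3333
ω₄ (RR) = (vx − vy + k·ωz)/r = -1.2200/0.06 = -20.3333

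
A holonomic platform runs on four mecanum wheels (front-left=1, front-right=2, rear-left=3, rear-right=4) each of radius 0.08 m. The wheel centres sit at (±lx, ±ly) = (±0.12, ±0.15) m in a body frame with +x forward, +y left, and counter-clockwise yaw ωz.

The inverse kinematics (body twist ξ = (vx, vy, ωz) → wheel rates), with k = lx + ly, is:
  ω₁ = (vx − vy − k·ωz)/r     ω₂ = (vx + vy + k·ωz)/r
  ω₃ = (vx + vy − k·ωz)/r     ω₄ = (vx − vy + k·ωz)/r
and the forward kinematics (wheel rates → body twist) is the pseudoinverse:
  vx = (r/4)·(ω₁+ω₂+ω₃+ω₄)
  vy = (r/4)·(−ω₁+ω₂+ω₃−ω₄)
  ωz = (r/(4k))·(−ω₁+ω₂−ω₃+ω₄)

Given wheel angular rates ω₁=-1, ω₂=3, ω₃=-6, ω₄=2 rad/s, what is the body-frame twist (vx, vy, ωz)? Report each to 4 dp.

(-0.0400, -0.0800, 0.8889)

k = lx + ly = 0.12 + 0.15 = 0.2700
ω₁+ω₂+ω₃+ω₄ = -2.0000  →  vx = (0.08/4)·-2.0000 = -0.0400
−ω₁+ω₂+ω₃−ω₄ = -4.0000  →  vy = (0.08/4)·-4.0000 = -0.0800
−ω₁+ω₂−ω₃+ω₄ = 12.0000  →  ωz = (0.08/1.0800)·12.0000 = 0.8889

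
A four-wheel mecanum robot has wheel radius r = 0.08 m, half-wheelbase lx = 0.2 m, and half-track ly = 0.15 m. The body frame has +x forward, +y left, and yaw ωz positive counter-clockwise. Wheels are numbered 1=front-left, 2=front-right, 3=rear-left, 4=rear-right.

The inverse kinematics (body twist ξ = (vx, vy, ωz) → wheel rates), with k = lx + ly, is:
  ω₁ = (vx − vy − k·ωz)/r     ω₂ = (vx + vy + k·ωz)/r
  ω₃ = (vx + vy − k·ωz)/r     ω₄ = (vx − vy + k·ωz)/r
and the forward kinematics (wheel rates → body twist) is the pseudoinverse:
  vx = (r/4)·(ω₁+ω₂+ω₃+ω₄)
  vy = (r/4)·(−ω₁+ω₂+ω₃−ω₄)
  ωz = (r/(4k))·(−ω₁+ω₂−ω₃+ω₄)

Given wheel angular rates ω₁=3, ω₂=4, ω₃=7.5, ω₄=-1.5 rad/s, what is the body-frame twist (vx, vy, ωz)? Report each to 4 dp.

k = lx + ly = 0.2 + 0.15 = 0.3500
ω₁+ω₂+ω₃+ω₄ = 13.0000  →  vx = (0.08/4)·13.0000 = 0.2600
−ω₁+ω₂+ω₃−ω₄ = 10.0000  →  vy = (0.08/4)·10.0000 = 0.2000
−ω₁+ω₂−ω₃+ω₄ = -8.0000  →  ωz = (0.08/1.4000)·-8.0000 = -0.4571

(0.2600, 0.2000, -0.4571)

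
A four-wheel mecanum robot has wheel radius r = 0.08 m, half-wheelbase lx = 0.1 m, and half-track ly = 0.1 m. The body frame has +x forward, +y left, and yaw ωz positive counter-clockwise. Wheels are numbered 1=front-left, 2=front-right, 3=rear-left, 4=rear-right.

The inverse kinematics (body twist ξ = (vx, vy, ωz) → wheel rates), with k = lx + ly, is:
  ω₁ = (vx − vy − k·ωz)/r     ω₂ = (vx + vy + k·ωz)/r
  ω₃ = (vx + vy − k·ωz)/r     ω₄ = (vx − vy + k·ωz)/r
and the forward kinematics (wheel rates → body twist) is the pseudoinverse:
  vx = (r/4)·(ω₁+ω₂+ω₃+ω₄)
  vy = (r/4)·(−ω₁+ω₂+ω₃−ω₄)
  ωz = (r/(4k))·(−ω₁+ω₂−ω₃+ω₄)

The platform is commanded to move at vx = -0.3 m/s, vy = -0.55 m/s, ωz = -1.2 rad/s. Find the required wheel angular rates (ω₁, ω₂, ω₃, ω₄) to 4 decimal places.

(6.1250, -13.6250, -7.6250, 0.1250)

k = lx + ly = 0.1 + 0.1 = 0.2000;  k·ωz = 0.2000·-1.2 = -0.2400
ω₁ (FL) = (vx − vy − k·ωz)/r = 0.4900/0.08 = 6.1250
ω₂ (FR) = (vx + vy + k·ωz)/r = -1.0900/0.08 = -13.6250
ω₃ (RL) = (vx + vy − k·ωz)/r = -0.6100/0.08 = -7.6250
ω₄ (RR) = (vx − vy + k·ωz)/r = 0.0100/0.08 = 0.1250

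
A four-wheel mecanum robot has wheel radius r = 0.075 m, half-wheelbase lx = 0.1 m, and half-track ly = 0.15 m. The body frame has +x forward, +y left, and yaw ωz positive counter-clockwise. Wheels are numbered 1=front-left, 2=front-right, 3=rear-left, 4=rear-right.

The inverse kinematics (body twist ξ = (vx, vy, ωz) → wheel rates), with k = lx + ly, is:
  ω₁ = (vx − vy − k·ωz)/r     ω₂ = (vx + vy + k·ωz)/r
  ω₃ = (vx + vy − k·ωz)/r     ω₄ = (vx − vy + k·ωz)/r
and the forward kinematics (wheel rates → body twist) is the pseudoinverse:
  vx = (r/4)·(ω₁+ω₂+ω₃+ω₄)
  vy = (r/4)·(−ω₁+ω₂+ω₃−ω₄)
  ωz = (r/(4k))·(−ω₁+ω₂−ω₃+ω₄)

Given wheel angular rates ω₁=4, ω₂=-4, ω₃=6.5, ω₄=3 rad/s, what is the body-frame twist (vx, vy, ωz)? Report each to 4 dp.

(0.1781, -0.0844, -0.8625)

k = lx + ly = 0.1 + 0.15 = 0.2500
ω₁+ω₂+ω₃+ω₄ = 9.5000  →  vx = (0.075/4)·9.5000 = 0.1781
−ω₁+ω₂+ω₃−ω₄ = -4.5000  →  vy = (0.075/4)·-4.5000 = -0.0844
−ω₁+ω₂−ω₃+ω₄ = -11.5000  →  ωz = (0.075/1.0000)·-11.5000 = -0.8625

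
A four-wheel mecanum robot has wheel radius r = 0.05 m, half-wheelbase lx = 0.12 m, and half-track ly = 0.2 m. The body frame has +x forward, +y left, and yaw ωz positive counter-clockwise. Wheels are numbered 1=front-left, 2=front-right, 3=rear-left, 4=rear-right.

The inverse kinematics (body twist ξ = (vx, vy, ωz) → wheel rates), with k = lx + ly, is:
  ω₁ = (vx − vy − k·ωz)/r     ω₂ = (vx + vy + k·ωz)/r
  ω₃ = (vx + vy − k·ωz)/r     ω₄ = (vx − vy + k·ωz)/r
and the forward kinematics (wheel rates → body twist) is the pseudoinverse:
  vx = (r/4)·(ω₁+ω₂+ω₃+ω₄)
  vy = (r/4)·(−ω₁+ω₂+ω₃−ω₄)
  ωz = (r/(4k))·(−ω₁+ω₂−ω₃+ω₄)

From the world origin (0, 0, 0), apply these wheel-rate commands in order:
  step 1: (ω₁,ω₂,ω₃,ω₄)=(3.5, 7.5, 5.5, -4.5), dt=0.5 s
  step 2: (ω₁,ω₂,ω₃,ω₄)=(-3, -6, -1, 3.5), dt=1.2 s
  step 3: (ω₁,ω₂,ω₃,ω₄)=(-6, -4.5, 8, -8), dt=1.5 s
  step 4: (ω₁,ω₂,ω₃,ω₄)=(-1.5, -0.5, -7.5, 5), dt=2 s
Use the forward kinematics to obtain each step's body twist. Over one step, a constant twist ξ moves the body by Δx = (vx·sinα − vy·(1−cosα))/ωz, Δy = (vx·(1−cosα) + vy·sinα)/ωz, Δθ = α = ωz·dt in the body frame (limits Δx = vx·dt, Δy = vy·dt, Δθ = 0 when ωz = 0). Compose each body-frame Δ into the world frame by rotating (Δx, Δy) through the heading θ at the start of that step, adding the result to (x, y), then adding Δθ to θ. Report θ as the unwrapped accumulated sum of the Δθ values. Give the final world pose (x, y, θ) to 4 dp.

step 1: ξ=(vx,vy,ωz)=(0.1500, 0.1750, -0.2344), dt=0.5 → body Δ=(0.0799, 0.0829, -0.1172) → world pose (0.0799, 0.0829, -0.1172)
step 2: ξ=(vx,vy,ωz)=(-0.0813, -0.0938, 0.0586), dt=1.2 → body Δ=(-0.0935, -0.1158, 0.0703) → world pose (-0.0264, -0.0212, -0.0469)
step 3: ξ=(vx,vy,ωz)=(-0.1313, 0.2188, -0.5664), dt=1.5 → body Δ=(-0.0428, 0.3688, -0.8496) → world pose (-0.0519, 0.3492, -0.8965)
step 4: ξ=(vx,vy,ωz)=(-0.0563, -0.1437, 0.5273), dt=2.0 → body Δ=(0.0453, -0.2911, 1.0547) → world pose (-0.2510, 0.1320, 0.1582)

(-0.2510, 0.1320, 0.1582)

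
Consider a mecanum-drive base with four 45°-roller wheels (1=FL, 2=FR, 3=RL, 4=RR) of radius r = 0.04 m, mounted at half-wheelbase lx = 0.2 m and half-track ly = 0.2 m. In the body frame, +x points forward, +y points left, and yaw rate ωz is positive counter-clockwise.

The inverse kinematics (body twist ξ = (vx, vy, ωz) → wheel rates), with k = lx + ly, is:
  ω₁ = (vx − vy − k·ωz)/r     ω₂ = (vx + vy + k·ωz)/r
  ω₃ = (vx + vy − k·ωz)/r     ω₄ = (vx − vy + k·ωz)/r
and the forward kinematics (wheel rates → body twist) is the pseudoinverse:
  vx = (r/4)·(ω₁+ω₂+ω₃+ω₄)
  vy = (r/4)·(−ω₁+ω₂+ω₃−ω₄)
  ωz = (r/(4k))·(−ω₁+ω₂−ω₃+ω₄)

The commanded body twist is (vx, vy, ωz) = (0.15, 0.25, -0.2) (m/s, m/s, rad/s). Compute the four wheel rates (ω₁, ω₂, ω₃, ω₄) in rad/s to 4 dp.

k = lx + ly = 0.2 + 0.2 = 0.4000;  k·ωz = 0.4000·-0.2 = -0.0800
ω₁ (FL) = (vx − vy − k·ωz)/r = -0.0200/0.04 = -0.5000
ω₂ (FR) = (vx + vy + k·ωz)/r = 0.3200/0.04 = 8.0000
ω₃ (RL) = (vx + vy − k·ωz)/r = 0.4800/0.04 = 12.0000
ω₄ (RR) = (vx − vy + k·ωz)/r = -0.1800/0.04 = -4.5000

(-0.5000, 8.0000, 12.0000, -4.5000)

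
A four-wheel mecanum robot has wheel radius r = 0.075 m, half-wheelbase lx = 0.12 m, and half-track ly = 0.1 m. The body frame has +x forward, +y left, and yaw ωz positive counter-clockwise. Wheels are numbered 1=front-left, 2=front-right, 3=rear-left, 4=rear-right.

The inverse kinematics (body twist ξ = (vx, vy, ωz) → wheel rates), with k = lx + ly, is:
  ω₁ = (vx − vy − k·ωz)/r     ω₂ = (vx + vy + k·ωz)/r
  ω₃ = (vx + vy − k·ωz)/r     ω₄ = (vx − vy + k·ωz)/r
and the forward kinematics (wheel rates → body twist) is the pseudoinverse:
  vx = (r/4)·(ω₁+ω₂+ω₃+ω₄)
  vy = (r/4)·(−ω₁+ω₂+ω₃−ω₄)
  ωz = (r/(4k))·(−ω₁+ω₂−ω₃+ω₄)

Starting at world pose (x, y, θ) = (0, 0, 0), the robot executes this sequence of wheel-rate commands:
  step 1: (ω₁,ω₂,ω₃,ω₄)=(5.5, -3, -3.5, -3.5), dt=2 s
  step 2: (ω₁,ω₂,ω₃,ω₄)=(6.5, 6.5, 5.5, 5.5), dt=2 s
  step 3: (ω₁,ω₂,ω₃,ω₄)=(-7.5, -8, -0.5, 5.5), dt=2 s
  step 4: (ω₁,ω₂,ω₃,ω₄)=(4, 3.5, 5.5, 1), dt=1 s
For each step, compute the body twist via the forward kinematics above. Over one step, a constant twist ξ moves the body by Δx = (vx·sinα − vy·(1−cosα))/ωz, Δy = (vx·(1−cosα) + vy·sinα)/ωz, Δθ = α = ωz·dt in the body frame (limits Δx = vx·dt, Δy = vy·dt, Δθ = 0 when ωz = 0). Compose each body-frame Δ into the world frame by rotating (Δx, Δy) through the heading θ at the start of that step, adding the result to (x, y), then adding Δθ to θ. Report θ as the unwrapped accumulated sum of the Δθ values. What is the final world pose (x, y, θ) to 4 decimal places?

(-0.3614, -0.9419, -0.9375)

step 1: ξ=(vx,vy,ωz)=(-0.0844, -0.1594, -0.7244), dt=2.0 → body Δ=(-0.3088, -0.1161, -1.4489) → world pose (-0.3088, -0.1161, -1.4489)
step 2: ξ=(vx,vy,ωz)=(0.4500, 0.0000, 0.0000), dt=2.0 → body Δ=(0.9000, 0.0000, 0.0000) → world pose (-0.1994, -1.0094, -1.4489)
step 3: ξ=(vx,vy,ωz)=(-0.1969, -0.1219, 0.4687), dt=2.0 → body Δ=(-0.2324, -0.3810, 0.9375) → world pose (-0.6058, -0.8250, -0.5114)
step 4: ξ=(vx,vy,ωz)=(0.2625, 0.0750, -0.4261), dt=1.0 → body Δ=(0.2704, 0.0177, -0.4261) → world pose (-0.3614, -0.9419, -0.9375)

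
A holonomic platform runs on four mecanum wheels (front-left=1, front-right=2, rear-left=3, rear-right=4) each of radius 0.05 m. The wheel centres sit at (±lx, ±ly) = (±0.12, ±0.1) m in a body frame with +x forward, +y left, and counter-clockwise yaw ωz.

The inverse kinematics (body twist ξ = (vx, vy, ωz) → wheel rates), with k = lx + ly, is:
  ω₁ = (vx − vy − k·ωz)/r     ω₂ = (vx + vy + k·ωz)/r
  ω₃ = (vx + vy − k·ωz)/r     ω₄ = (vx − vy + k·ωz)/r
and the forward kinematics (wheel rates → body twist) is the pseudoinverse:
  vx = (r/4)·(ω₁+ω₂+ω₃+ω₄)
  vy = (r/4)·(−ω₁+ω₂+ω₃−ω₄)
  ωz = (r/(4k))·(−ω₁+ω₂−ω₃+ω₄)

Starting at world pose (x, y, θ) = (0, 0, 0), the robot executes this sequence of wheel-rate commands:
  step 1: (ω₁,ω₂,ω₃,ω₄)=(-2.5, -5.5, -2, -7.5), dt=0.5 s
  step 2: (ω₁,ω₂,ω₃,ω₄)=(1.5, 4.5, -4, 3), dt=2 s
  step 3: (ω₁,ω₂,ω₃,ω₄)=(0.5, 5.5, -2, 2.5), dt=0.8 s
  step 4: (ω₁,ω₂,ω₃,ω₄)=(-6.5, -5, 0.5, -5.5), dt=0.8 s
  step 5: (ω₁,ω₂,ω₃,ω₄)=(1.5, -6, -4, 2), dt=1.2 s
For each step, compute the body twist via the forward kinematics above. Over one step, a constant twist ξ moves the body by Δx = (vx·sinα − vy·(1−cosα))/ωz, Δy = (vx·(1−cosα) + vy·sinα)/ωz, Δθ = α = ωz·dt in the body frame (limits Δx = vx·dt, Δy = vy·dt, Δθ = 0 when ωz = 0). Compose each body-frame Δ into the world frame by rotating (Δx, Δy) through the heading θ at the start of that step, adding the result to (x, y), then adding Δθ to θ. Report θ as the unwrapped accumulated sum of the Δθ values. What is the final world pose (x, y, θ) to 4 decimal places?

step 1: ξ=(vx,vy,ωz)=(-0.2188, 0.0312, -0.4830), dt=0.5 → body Δ=(-0.1064, 0.0286, -0.2415) → world pose (-0.1064, 0.0286, -0.2415)
step 2: ξ=(vx,vy,ωz)=(0.0625, -0.0500, 0.5682), dt=2.0 → body Δ=(0.1507, -0.0161, 1.1364) → world pose (0.0361, -0.0231, 0.8949)
step 3: ξ=(vx,vy,ωz)=(0.0813, 0.0063, 0.5398), dt=0.8 → body Δ=(0.0619, 0.0187, 0.4318) → world pose (0.0603, 0.0369, 1.3267)
step 4: ξ=(vx,vy,ωz)=(-0.2063, 0.0938, -0.2557), dt=0.8 → body Δ=(-0.1562, 0.0913, -0.2045) → world pose (-0.0661, -0.0926, 1.1222)
step 5: ξ=(vx,vy,ωz)=(-0.0813, -0.1688, -0.0852), dt=1.2 → body Δ=(-0.1077, -0.1972, -0.1023) → world pose (0.0649, -0.2751, 1.0199)

(0.0649, -0.2751, 1.0199)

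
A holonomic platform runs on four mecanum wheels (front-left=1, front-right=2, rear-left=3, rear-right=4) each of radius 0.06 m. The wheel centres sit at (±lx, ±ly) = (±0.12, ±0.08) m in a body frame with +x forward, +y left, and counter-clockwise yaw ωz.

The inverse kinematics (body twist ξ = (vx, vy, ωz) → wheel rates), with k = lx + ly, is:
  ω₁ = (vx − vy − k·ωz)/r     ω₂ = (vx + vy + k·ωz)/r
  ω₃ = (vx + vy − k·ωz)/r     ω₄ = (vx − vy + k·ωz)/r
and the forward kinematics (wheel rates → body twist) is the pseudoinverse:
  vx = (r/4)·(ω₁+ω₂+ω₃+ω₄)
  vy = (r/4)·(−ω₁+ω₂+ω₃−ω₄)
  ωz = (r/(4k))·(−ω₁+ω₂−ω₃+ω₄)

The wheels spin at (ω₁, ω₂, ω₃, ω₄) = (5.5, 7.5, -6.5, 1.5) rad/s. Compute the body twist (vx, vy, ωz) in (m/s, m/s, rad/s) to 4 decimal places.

k = lx + ly = 0.12 + 0.08 = 0.2000
ω₁+ω₂+ω₃+ω₄ = 8.0000  →  vx = (0.06/4)·8.0000 = 0.1200
−ω₁+ω₂+ω₃−ω₄ = -6.0000  →  vy = (0.06/4)·-6.0000 = -0.0900
−ω₁+ω₂−ω₃+ω₄ = 10.0000  →  ωz = (0.06/0.8000)·10.0000 = 0.7500

(0.1200, -0.0900, 0.7500)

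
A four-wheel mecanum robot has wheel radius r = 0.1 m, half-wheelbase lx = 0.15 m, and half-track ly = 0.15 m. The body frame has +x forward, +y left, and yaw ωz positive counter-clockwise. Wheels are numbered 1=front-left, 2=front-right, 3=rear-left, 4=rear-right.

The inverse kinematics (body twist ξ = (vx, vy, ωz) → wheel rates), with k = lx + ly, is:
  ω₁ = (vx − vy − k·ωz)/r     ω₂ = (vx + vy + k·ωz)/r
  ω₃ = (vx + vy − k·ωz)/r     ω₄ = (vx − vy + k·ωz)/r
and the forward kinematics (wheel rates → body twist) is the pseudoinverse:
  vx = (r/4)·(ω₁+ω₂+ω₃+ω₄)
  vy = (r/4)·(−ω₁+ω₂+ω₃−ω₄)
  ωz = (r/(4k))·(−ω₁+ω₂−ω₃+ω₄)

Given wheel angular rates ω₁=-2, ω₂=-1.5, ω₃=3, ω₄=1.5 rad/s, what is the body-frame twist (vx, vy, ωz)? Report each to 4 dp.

(0.0250, 0.0500, -0.0833)

k = lx + ly = 0.15 + 0.15 = 0.3000
ω₁+ω₂+ω₃+ω₄ = 1.0000  →  vx = (0.1/4)·1.0000 = 0.0250
−ω₁+ω₂+ω₃−ω₄ = 2.0000  →  vy = (0.1/4)·2.0000 = 0.0500
−ω₁+ω₂−ω₃+ω₄ = -1.0000  →  ωz = (0.1/1.2000)·-1.0000 = -0.0833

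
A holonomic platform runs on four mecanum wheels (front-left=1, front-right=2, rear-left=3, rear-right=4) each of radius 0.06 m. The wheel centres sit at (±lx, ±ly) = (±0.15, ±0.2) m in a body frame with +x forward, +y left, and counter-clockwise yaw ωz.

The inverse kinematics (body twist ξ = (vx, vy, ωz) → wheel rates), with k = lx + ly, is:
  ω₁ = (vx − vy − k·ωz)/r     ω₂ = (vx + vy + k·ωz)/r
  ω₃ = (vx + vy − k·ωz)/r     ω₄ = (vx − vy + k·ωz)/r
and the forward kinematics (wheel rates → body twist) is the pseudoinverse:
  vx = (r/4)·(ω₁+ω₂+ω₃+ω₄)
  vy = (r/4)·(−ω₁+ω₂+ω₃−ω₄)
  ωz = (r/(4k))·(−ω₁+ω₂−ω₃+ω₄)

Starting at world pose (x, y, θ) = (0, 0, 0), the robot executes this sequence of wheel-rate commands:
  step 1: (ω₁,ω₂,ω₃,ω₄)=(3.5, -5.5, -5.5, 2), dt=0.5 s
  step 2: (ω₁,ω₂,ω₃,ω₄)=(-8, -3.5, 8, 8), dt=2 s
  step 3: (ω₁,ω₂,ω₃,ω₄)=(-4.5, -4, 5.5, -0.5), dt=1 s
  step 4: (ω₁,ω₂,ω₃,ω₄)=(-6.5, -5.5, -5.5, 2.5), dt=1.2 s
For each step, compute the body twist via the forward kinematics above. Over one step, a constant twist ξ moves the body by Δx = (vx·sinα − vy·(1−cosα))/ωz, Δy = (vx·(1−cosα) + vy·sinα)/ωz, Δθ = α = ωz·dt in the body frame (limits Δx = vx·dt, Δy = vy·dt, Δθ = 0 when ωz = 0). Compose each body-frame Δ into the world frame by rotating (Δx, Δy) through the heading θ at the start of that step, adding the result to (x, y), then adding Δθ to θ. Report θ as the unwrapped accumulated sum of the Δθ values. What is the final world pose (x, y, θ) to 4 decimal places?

step 1: ξ=(vx,vy,ωz)=(-0.0825, -0.2475, -0.0643), dt=0.5 → body Δ=(-0.0432, -0.1231, -0.0321) → world pose (-0.0432, -0.1231, -0.0321)
step 2: ξ=(vx,vy,ωz)=(0.0675, 0.0675, 0.1929), dt=2.0 → body Δ=(0.1060, 0.1574, 0.3857) → world pose (0.0677, 0.0308, 0.3536)
step 3: ξ=(vx,vy,ωz)=(-0.0525, 0.0975, -0.2357), dt=1.0 → body Δ=(-0.0406, 0.1028, -0.2357) → world pose (-0.0059, 0.1132, 0.1179)
step 4: ξ=(vx,vy,ωz)=(-0.2250, -0.1050, 0.3857), dt=1.2 → body Δ=(-0.2318, -0.1829, 0.4629) → world pose (-0.2146, -0.0957, 0.5807)

(-0.2146, -0.0957, 0.5807)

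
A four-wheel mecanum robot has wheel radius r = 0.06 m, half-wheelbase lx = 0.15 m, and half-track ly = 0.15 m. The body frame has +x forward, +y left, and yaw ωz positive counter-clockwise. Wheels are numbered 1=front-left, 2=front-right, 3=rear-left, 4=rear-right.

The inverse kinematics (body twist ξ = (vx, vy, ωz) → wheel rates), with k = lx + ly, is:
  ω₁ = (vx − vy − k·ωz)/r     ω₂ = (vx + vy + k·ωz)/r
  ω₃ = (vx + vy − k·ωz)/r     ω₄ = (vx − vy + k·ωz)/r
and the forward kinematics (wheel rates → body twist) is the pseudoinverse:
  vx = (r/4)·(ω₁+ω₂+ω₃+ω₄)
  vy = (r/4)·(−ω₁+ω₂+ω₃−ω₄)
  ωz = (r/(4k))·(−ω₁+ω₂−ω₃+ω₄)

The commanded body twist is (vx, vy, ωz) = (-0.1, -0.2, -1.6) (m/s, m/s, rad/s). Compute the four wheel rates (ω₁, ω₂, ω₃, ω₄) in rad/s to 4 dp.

k = lx + ly = 0.15 + 0.15 = 0.3000;  k·ωz = 0.3000·-1.6 = -0.4800
ω₁ (FL) = (vx − vy − k·ωz)/r = 0.5800/0.06 = 9.6667
ω₂ (FR) = (vx + vy + k·ωz)/r = -0.7800/0.06 = -13.0000
ω₃ (RL) = (vx + vy − k·ωz)/r = 0.1800/0.06 = 3.0000
ω₄ (RR) = (vx − vy + k·ωz)/r = -0.3800/0.06 = -6.3333

(9.6667, -13.0000, 3.0000, -6.3333)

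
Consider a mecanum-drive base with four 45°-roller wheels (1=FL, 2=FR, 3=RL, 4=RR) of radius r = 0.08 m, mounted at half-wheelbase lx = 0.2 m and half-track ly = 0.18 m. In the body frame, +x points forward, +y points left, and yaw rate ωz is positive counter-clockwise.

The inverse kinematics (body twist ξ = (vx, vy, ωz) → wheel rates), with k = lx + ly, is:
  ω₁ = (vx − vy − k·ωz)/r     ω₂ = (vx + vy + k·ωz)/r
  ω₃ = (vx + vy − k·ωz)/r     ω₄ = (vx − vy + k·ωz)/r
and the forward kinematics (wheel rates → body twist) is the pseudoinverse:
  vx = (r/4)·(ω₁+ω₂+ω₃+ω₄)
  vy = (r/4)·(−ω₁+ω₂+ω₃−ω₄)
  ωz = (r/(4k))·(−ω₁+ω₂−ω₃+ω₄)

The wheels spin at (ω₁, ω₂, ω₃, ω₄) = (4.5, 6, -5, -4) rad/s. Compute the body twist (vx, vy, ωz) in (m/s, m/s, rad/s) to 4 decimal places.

(0.0300, 0.0100, 0.1316)

k = lx + ly = 0.2 + 0.18 = 0.3800
ω₁+ω₂+ω₃+ω₄ = 1.5000  →  vx = (0.08/4)·1.5000 = 0.0300
−ω₁+ω₂+ω₃−ω₄ = 0.5000  →  vy = (0.08/4)·0.5000 = 0.0100
−ω₁+ω₂−ω₃+ω₄ = 2.5000  →  ωz = (0.08/1.5200)·2.5000 = 0.1316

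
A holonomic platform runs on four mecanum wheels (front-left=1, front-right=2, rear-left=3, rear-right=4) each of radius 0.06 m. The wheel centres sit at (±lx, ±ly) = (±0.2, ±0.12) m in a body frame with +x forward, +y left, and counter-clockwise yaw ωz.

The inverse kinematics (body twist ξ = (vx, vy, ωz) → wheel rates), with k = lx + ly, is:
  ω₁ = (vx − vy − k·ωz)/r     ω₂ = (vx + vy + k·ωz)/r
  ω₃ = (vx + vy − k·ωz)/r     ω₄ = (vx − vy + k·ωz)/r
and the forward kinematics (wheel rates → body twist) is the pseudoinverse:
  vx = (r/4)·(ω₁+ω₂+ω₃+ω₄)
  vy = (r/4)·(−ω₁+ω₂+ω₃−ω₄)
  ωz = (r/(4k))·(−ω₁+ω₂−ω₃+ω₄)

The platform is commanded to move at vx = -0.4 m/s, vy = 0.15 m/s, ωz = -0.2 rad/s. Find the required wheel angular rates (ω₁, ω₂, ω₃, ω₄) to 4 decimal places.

(-8.1000, -5.2333, -3.1000, -10.2333)

k = lx + ly = 0.2 + 0.12 = 0.3200;  k·ωz = 0.3200·-0.2 = -0.0640
ω₁ (FL) = (vx − vy − k·ωz)/r = -0.4860/0.06 = -8.1000
ω₂ (FR) = (vx + vy + k·ωz)/r = -0.3140/0.06 = -5.2333
ω₃ (RL) = (vx + vy − k·ωz)/r = -0.1860/0.06 = -3.1000
ω₄ (RR) = (vx − vy + k·ωz)/r = -0.6140/0.06 = -10.2333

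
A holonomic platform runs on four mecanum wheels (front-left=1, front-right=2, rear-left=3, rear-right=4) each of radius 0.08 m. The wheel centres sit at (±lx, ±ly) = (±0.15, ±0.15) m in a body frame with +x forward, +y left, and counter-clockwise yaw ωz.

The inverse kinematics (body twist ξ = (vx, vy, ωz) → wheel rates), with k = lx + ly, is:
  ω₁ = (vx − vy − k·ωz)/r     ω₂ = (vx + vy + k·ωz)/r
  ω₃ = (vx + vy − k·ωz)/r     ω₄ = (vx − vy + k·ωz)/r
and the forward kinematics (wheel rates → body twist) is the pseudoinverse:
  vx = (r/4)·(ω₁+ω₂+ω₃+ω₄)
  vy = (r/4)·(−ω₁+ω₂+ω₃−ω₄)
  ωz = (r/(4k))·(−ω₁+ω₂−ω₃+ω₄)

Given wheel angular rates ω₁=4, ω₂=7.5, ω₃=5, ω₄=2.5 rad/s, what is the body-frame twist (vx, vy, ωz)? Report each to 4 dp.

(0.3800, 0.1200, 0.0667)

k = lx + ly = 0.15 + 0.15 = 0.3000
ω₁+ω₂+ω₃+ω₄ = 19.0000  →  vx = (0.08/4)·19.0000 = 0.3800
−ω₁+ω₂+ω₃−ω₄ = 6.0000  →  vy = (0.08/4)·6.0000 = 0.1200
−ω₁+ω₂−ω₃+ω₄ = 1.0000  →  ωz = (0.08/1.2000)·1.0000 = 0.0667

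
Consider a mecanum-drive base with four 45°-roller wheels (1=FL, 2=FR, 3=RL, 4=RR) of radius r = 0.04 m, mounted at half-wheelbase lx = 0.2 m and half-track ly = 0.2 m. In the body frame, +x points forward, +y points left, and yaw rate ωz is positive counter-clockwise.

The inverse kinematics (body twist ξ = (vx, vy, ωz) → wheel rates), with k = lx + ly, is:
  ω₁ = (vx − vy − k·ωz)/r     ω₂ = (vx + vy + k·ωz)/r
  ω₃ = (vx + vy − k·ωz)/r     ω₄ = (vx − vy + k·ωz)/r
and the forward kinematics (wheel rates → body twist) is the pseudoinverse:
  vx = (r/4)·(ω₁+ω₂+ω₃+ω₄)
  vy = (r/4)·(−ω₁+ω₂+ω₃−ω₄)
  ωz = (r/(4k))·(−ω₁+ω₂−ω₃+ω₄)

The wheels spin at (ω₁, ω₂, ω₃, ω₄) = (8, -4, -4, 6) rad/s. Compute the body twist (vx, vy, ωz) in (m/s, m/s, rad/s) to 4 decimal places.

(0.0600, -0.2200, -0.0500)

k = lx + ly = 0.2 + 0.2 = 0.4000
ω₁+ω₂+ω₃+ω₄ = 6.0000  →  vx = (0.04/4)·6.0000 = 0.0600
−ω₁+ω₂+ω₃−ω₄ = -22.0000  →  vy = (0.04/4)·-22.0000 = -0.2200
−ω₁+ω₂−ω₃+ω₄ = -2.0000  →  ωz = (0.04/1.6000)·-2.0000 = -0.0500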